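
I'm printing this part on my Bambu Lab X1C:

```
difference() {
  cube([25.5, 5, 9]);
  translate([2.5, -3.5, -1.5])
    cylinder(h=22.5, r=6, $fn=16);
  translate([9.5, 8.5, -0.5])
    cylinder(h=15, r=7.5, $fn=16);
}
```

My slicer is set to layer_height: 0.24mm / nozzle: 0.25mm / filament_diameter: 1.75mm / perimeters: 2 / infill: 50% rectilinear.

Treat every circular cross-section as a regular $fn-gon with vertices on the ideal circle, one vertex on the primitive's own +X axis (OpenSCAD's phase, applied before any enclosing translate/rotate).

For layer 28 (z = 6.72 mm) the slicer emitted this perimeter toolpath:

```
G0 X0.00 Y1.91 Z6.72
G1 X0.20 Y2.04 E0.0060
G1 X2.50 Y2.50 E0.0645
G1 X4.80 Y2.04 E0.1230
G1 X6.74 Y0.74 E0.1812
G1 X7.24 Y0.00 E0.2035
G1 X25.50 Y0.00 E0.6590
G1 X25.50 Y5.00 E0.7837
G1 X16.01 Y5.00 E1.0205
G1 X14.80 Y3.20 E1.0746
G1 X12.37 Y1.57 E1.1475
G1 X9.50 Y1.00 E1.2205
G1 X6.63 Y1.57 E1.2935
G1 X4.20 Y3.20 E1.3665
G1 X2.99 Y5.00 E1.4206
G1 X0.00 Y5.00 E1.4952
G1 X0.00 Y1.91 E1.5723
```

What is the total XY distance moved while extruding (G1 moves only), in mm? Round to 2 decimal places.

Sum the Euclidean lengths of each G1 segment: total = 63.03 mm.

63.03 mm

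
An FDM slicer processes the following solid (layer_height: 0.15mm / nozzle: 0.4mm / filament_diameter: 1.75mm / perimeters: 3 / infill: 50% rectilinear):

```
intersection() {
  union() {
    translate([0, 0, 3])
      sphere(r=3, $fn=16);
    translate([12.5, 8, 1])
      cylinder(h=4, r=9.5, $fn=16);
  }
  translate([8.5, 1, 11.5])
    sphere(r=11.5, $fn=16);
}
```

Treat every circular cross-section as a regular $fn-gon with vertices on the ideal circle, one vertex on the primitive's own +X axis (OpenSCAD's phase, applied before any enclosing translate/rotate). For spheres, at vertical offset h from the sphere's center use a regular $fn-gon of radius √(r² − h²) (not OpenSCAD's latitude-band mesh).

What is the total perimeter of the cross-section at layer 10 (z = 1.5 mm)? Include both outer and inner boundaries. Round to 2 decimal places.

28.73 mm

At z = 1.5 mm: the sphere: section is a regular 16-gon, circumradius = √(r²−h²) = √(3²−1.5²) = 2.598 (perimeter = 2·16·2.598·sin(180°/16) = 16.22 mm); the r=9.5 cylinder at (12.5, 8) gives a regular 16-gon of circumradius 9.5 (constant along its height) (perimeter = 2·16·9.500·sin(180°/16) = 59.31 mm); Merging all regions: the 2 present regions are separate (no shared area or edge), so areas and boundary lengths simply add and each stays a separate island — boundary = 75.53 mm; the sphere at (8.5, 1): section is a regular 16-gon, circumradius = √(r²−h²) = √(11.5²−10²) = 5.679 (perimeter = 2·16·5.679·sin(180°/16) = 35.45 mm); Taking the intersection: the r=11.5 sphere at (8.5, 1) partially overlaps the result so far; clipping to the common part keeps 57.50 mm² — boundary = 28.73 mm. Overall, the cross-section is a single solid region. Total boundary length (outer) = 28.73 mm.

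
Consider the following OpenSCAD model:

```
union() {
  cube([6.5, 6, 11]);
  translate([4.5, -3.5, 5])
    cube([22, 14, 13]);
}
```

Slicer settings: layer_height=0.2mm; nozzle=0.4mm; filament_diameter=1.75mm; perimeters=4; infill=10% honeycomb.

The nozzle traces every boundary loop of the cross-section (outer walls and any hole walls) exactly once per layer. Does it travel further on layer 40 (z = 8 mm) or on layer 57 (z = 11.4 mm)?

layer 40 (z = 8 mm)

Layer 40 (z = 8): the cube (footprint 6.5×6) is included at this height (perimeter 25.00 mm); the 22×14 cube at (4.5, -3.5) contributes its full rectangle (perimeter 72.00 mm); Merging all regions: the regions partially overlap (shared area 12.00 mm²), so the edge portions inside another operand are dropped and the merged outline is re-measured after clipping — boundary = 81.00 mm. So its perimeter = 81.00 mm. Layer 57 (z = 11.4): the cube does not reach this height (z outside [0, 11]); the cube at (4.5, -3.5) (footprint 22×14) is included at this height (perimeter 72.00 mm); Taking the union: only the 22×14 cube at (4.5, -3.5) is present, so the union is just that shape — boundary = 72.00 mm. So its perimeter = 72.00 mm. Layer 40 is larger (81.00 vs 72.00 mm).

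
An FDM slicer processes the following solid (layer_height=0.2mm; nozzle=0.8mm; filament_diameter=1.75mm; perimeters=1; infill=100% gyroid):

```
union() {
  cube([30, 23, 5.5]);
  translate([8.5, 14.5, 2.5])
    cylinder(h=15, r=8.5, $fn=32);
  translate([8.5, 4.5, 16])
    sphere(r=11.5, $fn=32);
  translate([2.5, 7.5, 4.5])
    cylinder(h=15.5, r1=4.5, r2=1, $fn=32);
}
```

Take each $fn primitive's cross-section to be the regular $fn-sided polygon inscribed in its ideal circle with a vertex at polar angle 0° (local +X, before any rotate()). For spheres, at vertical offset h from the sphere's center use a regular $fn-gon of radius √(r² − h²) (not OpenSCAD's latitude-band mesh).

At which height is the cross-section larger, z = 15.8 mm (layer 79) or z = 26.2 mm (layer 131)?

layer 79 (z = 15.8 mm)

Layer 79 (z = 15.8): the cube is not intersected at this z (z outside [0, 5.5]); the r=8.5 cylinder at (8.5, 14.5) gives a regular 32-gon of circumradius 8.5 (constant along its height) (area = (32/2)·8.500²·sin(360°/32) = 225.52 mm²); the r=11.5 sphere at (8.5, 4.5) contributes a regular 32-gon of circumradius √(11.5²−0.2²) = 11.498 (area = (32/2)·11.498²·sin(360°/32) = 412.69 mm²); the cone at (2.5, 7.5) contributes a regular 32-gon of circumradius 1.948 (interpolated between r1=4.5 and r2=1 at t=0.729) (area = (32/2)·1.948²·sin(360°/32) = 11.85 mm²); Taking the union: the regions partially overlap — summed areas 650.06 mm² minus the doubly-counted overlap 130.23 mm² gives 519.83 mm² — area = 519.83 mm². So its area = 519.83 mm². Layer 131 (z = 26.2): the cube does not reach this height (z outside [0, 5.5]); the cylinder at (8.5, 14.5) is not intersected at this z (z outside [2.5, 17.5]); the r=11.5 sphere at (8.5, 4.5) contributes a regular 32-gon of circumradius √(11.5²−10.2²) = 5.311 (area = (32/2)·5.311²·sin(360°/32) = 88.06 mm²); the cone at (2.5, 7.5) is not intersected at this z (z outside [4.5, 20]); Merging all regions: only the r=11.5 sphere at (8.5, 4.5) is present, so the union is just that shape — area = 88.06 mm². So its area = 88.06 mm². Layer 79 is larger (519.83 vs 88.06 mm²).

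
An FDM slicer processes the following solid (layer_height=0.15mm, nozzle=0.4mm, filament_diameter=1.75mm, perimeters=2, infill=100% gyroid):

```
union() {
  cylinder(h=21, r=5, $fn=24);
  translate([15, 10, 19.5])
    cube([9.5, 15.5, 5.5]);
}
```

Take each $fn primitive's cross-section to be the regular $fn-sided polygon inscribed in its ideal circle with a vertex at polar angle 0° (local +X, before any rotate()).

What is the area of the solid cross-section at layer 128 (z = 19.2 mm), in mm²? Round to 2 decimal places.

At z = 19.2 mm: the r=5 cylinder gives a regular 24-gon of circumradius 5 (constant along its height) (area = (24/2)·5.000²·sin(360°/24) = 77.65 mm²); the cube at (15, 10) is absent (z outside [19.5, 25]); Combining (union): only the r=5 cylinder is present, so the union is just that shape — area = 77.65 mm². Overall, the cross-section is a single solid region. Net area = 77.65 mm².

77.65 mm²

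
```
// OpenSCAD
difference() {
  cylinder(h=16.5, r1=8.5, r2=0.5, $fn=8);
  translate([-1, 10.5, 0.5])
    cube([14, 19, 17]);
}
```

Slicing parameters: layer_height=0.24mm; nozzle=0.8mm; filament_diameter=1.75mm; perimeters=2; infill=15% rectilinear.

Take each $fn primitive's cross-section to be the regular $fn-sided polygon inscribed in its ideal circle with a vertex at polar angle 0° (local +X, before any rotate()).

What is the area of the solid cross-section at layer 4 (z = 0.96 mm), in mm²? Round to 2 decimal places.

At z = 0.96 mm: the cone (r1=8.5→r2=0.5) has section circumradius 8.035 here — a regular 8-gon (area = (8/2)·8.035²·sin(360°/8) = 182.59 mm²); the cube at (-1, 10.5) (footprint 14×19) is included at this height (area 266.00 mm²); Taking the first minus the rest: starting from the cone (182.59 mm²), the 14×19 cube at (-1, 10.5) misses the remaining region (no effect) — area = 182.59 mm². Overall, the cross-section is a single solid region. Net area = 182.59 mm².

182.59 mm²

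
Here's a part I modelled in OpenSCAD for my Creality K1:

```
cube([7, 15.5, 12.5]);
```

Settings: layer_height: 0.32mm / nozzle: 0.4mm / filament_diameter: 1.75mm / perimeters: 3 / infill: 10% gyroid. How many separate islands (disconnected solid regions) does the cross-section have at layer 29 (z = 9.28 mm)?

At z = 9.28 mm: the cube (footprint 7×15.5) is included at this height. Overall, the cross-section is a single solid region. Island count = 1.

1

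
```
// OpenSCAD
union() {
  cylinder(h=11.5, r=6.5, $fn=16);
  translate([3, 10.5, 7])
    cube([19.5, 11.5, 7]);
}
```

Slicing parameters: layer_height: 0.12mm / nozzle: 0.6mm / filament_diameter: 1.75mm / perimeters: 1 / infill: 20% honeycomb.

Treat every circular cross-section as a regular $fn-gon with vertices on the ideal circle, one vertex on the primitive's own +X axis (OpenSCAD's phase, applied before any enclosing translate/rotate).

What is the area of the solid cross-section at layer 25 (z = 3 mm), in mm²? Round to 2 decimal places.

129.35 mm²

At z = 3 mm: the cylinder: section is a regular 16-gon, circumradius r=6.5 (area = (16/2)·6.500²·sin(360°/16) = 129.35 mm²); the cube at (3, 10.5) does not reach this height (z outside [7, 14]); Taking the union: only the r=6.5 cylinder is present, so the union is just that shape — area = 129.35 mm². Overall, the cross-section is a single solid region. Net area = 129.35 mm².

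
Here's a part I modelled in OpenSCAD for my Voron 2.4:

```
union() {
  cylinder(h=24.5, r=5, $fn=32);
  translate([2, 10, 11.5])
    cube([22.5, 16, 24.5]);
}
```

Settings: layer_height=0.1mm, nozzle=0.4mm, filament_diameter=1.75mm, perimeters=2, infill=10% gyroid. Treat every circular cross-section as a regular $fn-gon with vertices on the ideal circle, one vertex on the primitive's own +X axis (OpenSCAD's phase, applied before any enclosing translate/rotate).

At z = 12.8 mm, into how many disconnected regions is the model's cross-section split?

At z = 12.8 mm: the cylinder: section is a regular 32-gon, circumradius r=5; the cube at (2, 10) (footprint 22.5×16) is included at this height; Taking the union: the 2 present regions are separate (no shared area or edge), so areas and boundary lengths simply add and each stays a separate island — 2 connected regions. The result has 2 disconnected regions.

2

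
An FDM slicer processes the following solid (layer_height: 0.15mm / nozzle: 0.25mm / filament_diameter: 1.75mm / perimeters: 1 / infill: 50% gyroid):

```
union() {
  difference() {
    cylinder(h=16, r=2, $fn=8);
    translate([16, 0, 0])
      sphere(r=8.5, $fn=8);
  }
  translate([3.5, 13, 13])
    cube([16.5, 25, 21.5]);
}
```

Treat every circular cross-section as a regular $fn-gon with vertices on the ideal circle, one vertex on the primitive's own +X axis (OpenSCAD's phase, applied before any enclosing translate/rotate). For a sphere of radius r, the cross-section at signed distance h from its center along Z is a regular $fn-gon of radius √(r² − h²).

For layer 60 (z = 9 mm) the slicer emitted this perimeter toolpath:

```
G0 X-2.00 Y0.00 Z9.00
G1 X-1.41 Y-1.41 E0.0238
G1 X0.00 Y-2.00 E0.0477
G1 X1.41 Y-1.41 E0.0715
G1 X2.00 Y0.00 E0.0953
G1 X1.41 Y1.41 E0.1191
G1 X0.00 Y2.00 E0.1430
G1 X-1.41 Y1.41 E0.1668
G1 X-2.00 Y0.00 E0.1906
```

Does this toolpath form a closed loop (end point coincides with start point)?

yes

Start point (G0): (-2.00, 0.00). End point (last G1): the path returns to the start — closed.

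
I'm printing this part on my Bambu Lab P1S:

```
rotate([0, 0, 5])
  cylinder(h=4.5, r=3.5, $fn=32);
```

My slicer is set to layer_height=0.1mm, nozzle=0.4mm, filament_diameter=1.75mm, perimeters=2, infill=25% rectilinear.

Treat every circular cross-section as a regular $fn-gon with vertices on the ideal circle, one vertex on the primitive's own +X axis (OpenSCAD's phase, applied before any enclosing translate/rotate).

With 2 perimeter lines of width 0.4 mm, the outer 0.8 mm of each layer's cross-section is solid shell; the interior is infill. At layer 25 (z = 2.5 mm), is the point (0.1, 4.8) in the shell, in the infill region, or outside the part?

outside

At z = 2.5 mm: the r=3.5 cylinder gives a regular 32-gon of circumradius 3.5 (constant along its height); (whole slice rotated 5° about Z — lengths, areas and connectivity unchanged). Overall, the cross-section is a single solid region. Undo the 5° rotation: the query point maps to (0.518, 4.773) in the un-rotated model frame. The nearest boundary edge runs (0.68, 3.43)→(0.00, 3.50); distance from the point to it = 1.32 mm. The point is not inside any of the regions above, so it lies outside the cross-section (1.32 mm from the nearest boundary).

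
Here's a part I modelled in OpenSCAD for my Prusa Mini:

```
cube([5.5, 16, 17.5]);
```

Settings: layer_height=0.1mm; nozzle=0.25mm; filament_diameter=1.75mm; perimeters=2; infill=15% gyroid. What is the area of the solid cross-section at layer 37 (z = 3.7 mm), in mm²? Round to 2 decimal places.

88.00 mm²

At z = 3.7 mm: the cube (footprint 5.5×16) is included at this height (area 88.00 mm²). Overall, the cross-section is a single solid region. Net area = 88.00 mm².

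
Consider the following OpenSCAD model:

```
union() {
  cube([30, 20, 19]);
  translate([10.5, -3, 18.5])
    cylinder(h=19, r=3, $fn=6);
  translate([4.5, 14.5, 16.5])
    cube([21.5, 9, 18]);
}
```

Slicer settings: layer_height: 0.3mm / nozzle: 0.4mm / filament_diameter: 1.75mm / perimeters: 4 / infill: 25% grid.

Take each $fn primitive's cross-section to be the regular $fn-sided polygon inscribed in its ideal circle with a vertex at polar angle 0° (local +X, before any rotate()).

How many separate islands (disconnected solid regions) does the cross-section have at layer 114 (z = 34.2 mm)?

2

At z = 34.2 mm: the cube is absent (z outside [0, 19]); the r=3 cylinder at (10.5, -3) contributes a regular 6-gon of circumradius 3; the cube at (4.5, 14.5) (footprint 21.5×9) is included at this height; Taking the union: the 2 present regions are separate (no shared area or edge), so areas and boundary lengths simply add and each stays a separate island — 2 connected regions. Overall, the cross-section has 2 separate islands. Island count = 2.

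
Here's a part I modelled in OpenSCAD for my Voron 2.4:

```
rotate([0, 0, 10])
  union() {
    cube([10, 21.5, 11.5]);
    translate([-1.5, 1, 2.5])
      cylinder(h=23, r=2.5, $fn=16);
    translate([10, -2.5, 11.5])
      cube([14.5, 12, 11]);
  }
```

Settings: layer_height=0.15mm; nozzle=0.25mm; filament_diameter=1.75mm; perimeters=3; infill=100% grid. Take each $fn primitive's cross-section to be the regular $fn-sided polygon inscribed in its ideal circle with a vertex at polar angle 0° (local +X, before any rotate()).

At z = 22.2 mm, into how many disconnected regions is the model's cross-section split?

2

At z = 22.2 mm: the cube does not reach this height (z outside [0, 11.5]); the cylinder at (-1.5, 1): section is a regular 16-gon, circumradius r=2.5; the cube at (10, -2.5) is present — its section is the full 14.5×12 rectangle; Taking the union: the 2 present regions are separate (no shared area or edge), so areas and boundary lengths simply add and each stays a separate island — 2 connected regions; (rotated 10° about Z; rotation is an isometry so areas/perimeters/island counts are preserved). The result has 2 disconnected regions.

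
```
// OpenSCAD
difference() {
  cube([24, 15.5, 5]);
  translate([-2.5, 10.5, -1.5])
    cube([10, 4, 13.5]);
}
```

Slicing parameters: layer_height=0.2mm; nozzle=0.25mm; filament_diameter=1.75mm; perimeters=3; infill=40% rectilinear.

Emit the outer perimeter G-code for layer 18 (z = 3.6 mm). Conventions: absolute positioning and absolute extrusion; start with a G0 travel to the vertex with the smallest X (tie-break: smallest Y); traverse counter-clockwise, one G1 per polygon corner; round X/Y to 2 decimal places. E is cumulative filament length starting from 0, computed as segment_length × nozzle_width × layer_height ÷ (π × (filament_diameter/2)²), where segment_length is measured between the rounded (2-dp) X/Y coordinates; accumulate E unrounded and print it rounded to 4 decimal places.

G0 X0.00 Y0.00 Z3.60
G1 X24.00 Y0.00 E0.4989
G1 X24.00 Y15.50 E0.8211
G1 X0.00 Y15.50 E1.3200
G1 X0.00 Y14.50 E1.3408
G1 X7.50 Y14.50 E1.4967
G1 X7.50 Y10.50 E1.5799
G1 X0.00 Y10.50 E1.7358
G1 X0.00 Y0.00 E1.9540

At z = 3.6 mm: the cube (footprint 24×15.5) is included at this height; the cube at (-2.5, 10.5) (footprint 10×4) is included at this height; Taking the first minus the rest: starting from the 24×15.5 cube, the 10×4 cube at (-2.5, 10.5) partially overlaps it — only the 30.00 mm² overlap (of its 40.00 mm²) is removed, clipping the outline — 1 connected region. The outline is a single polygon with 8 vertices. Extrusion per mm of travel: 0.25 × 0.2 / (π × 0.875²) = 0.020788. Accumulating E over each segment gives final E = 1.9540.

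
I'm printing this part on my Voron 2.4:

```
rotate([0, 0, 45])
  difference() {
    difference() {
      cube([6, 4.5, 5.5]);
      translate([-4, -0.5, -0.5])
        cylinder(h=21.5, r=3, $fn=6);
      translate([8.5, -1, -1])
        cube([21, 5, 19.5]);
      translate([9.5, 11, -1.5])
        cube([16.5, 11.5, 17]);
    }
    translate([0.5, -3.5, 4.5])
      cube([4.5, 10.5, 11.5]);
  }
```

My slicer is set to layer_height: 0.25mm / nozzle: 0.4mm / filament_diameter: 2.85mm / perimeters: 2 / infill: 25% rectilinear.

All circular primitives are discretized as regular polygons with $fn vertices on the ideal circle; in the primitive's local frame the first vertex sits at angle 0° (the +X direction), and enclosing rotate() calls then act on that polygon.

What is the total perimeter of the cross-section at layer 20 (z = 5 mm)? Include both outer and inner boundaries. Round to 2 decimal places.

21.00 mm

At z = 5 mm: the 6×4.5 cube contributes its full rectangle (perimeter 21.00 mm); the r=3 cylinder at (-4, -0.5) contributes a regular 6-gon of circumradius 3 (perimeter = 2·6·3.000·sin(180°/6) = 18.00 mm); the cube at (8.5, -1) is present — its section is the full 21×5 rectangle (perimeter 52.00 mm); the 16.5×11.5 cube at (9.5, 11) contributes its full rectangle (perimeter 56.00 mm); Taking the first minus the rest: starting from the 6×4.5 cube, the r=3 cylinder at (-4, -0.5) misses the remaining region (no effect); the 21×5 cube at (8.5, -1) misses the remaining region (no effect); the 16.5×11.5 cube at (9.5, 11) misses the remaining region (no effect) — boundary = 21.00 mm; the 4.5×10.5 cube at (0.5, -3.5) contributes its full rectangle (perimeter 30.00 mm); Subtracting the remaining from the first: starting from that combined region, the 4.5×10.5 cube at (0.5, -3.5) partially overlaps it — only the 20.25 mm² overlap (of its 47.25 mm²) is removed, clipping the outline — boundary = 21.00 mm; (whole slice rotated 45° about Z — lengths, areas and connectivity unchanged). Overall, the cross-section has 2 separate islands. Total boundary length (outer) = 21.00 mm.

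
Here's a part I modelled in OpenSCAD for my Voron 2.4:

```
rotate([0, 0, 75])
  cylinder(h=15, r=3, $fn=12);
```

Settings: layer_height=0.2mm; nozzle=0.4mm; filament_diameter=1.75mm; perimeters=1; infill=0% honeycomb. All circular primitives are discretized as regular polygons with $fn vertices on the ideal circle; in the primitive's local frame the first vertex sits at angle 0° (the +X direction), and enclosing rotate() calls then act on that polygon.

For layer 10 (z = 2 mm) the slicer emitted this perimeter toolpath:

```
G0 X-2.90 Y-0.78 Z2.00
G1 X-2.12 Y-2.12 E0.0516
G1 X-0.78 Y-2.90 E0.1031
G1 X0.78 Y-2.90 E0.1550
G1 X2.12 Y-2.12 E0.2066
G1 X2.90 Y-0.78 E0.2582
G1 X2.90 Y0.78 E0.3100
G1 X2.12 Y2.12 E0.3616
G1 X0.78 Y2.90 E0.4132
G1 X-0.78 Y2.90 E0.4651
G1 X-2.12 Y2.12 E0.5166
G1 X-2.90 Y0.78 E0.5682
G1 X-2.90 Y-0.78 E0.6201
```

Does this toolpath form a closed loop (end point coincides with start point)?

Start point (G0): (-2.90, -0.78). End point (last G1): the path returns to the start — closed.

yes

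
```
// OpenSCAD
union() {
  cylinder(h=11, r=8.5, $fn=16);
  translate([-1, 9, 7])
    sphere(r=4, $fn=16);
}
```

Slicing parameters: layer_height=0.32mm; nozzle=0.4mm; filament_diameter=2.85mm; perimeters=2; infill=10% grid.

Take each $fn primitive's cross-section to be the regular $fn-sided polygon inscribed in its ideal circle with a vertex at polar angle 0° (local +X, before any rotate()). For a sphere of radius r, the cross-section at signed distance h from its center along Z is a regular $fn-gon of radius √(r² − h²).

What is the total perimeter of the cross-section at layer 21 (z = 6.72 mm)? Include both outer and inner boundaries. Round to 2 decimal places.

61.08 mm

At z = 6.72 mm: the r=8.5 cylinder gives a regular 16-gon of circumradius 8.5 (constant along its height) (perimeter = 2·16·8.500·sin(180°/16) = 53.06 mm); the r=4 sphere at (-1, 9) contributes a regular 16-gon of circumradius √(4²−0.28²) = 3.990 (perimeter = 2·16·3.990·sin(180°/16) = 24.91 mm); Taking the union: the regions partially overlap (shared area 16.94 mm²), so the edge portions inside another operand are dropped and the merged outline is re-measured after clipping — boundary = 61.08 mm. Overall, the cross-section is a single solid region. Total boundary length (outer) = 61.08 mm.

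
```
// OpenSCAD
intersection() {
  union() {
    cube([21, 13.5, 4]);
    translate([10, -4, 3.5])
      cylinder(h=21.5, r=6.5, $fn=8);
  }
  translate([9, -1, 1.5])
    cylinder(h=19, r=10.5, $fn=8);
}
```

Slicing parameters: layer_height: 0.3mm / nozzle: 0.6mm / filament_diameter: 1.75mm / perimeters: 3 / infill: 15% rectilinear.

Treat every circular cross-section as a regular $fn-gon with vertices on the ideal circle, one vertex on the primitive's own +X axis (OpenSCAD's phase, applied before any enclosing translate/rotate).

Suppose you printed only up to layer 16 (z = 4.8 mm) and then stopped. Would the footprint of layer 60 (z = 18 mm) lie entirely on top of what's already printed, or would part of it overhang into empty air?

Compare the two slices. At z = 4.8: the cube does not reach this height (z outside [0, 4]); the r=6.5 cylinder at (10, -4) gives a regular 8-gon of circumradius 6.5 (constant along its height) (area = (8/2)·6.500²·sin(360°/8) = 119.50 mm²); Combining (union): only the r=6.5 cylinder at (10, -4) is present, so the union is just that shape — area = 119.50 mm²; the cylinder at (9, -1): section is a regular 8-gon, circumradius r=10.5 (area = (8/2)·10.500²·sin(360°/8) = 311.83 mm²); After intersecting: that combined region lies inside the r=10.5 cylinder at (9, -1), so it is kept whole — area = 119.50 mm². At z = 18: the cube is absent (z outside [0, 4]); the r=6.5 cylinder at (10, -4) gives a regular 8-gon of circumradius 6.5 (constant along its height) (area = (8/2)·6.500²·sin(360°/8) = 119.50 mm²); Taking the union: only the r=6.5 cylinder at (10, -4) is present, so the union is just that shape — area = 119.50 mm²; the r=10.5 cylinder at (9, -1) gives a regular 8-gon of circumradius 10.5 (constant along its height) (area = (8/2)·10.500²·sin(360°/8) = 311.83 mm²); Keeping only the common overlap: the result so far lies inside the r=10.5 cylinder at (9, -1), so it is kept whole — area = 119.50 mm². Checking containment: the cross-section at z = 18 is a subset of the cross-section at z = 4.8.

entirely on top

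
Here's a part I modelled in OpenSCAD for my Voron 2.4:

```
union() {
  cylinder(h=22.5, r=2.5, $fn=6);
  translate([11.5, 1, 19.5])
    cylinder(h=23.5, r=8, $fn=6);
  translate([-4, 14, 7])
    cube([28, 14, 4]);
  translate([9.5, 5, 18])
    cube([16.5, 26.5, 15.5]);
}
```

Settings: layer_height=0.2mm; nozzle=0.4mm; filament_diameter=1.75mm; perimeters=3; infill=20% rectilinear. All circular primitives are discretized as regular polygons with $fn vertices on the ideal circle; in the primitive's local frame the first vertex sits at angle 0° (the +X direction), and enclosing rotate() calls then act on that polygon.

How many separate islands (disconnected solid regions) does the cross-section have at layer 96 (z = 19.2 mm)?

At z = 19.2 mm: the cylinder: section is a regular 6-gon, circumradius r=2.5; the cylinder at (11.5, 1) is absent (z outside [19.5, 43]); the cube at (-4, 14) does not reach this height (z outside [7, 11]); the cube at (9.5, 5) is present — its section is the full 16.5×26.5 rectangle; Merging all regions: the 2 present regions are separate (no shared area or edge), so areas and boundary lengths simply add and each stays a separate island — 2 connected regions. Overall, the cross-section has 2 separate islands. Island count = 2.

2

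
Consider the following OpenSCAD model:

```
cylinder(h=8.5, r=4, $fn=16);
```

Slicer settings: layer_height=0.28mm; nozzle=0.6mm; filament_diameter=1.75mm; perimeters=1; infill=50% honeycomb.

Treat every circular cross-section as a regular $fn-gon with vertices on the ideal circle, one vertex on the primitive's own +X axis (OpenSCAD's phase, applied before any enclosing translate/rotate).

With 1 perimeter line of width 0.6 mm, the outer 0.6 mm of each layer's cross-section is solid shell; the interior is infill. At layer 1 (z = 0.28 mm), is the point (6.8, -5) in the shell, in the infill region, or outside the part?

At z = 0.28 mm: the cylinder: section is a regular 16-gon, circumradius r=4. Overall, the cross-section is a single solid region. The nearest boundary edge runs (2.83, -2.83)→(3.70, -1.53); distance from the point to it = 4.51 mm. The point is not inside any of the regions above, so it lies outside the cross-section (4.51 mm from the nearest boundary).

outside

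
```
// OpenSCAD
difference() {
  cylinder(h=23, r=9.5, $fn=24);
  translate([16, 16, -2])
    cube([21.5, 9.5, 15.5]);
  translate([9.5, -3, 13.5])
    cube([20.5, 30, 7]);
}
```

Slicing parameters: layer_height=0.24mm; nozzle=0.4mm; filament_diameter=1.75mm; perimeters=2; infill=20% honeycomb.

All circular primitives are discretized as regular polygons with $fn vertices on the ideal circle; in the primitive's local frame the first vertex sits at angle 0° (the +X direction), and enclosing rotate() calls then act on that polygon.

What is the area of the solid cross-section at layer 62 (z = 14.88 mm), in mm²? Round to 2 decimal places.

280.30 mm²

At z = 14.88 mm: the r=9.5 cylinder gives a regular 24-gon of circumradius 9.5 (constant along its height) (area = (24/2)·9.500²·sin(360°/24) = 280.30 mm²); the cube at (16, 16) is absent (z outside [-2, 13.5]); the cube at (9.5, -3) (footprint 20.5×30) is included at this height (area 615.00 mm²); After the difference (first − rest): starting from the r=9.5 cylinder (280.30 mm²), the 20.5×30 cube at (9.5, -3) misses the remaining region (no effect) — area = 280.30 mm². Overall, the cross-section is a single solid region. Net area = 280.30 mm².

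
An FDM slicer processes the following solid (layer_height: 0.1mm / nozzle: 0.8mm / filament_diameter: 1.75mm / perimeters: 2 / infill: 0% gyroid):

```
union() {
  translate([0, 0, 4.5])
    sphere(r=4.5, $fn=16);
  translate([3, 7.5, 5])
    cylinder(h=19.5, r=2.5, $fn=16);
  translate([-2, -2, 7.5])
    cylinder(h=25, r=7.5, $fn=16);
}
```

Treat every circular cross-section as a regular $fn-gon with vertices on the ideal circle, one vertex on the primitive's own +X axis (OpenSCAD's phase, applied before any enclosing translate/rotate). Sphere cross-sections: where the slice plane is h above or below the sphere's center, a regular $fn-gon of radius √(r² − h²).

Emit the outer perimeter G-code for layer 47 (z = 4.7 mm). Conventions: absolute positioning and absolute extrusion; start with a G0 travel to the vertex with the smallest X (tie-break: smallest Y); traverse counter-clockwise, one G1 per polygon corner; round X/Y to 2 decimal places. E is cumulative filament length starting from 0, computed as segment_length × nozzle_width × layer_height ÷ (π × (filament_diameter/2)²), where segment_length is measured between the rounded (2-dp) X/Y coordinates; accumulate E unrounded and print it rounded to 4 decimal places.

At z = 4.7 mm: the r=4.5 sphere contributes a regular 16-gon of circumradius √(4.5²−0.2²) = 4.496; the cylinder at (3, 7.5) does not reach this height (z outside [5, 24.5]); the cylinder at (-2, -2) is not intersected at this z (z outside [7.5, 32.5]); Merging all regions: only the r=4.5 sphere is present, so the union is just that shape — 1 connected region. The outline is a single polygon with 16 vertices. Extrusion per mm of travel: 0.8 × 0.1 / (π × 0.875²) = 0.033260. Accumulating E over each segment gives final E = 0.9334.

G0 X-4.50 Y0.00 Z4.70
G1 X-4.15 Y-1.72 E0.0584
G1 X-3.18 Y-3.18 E0.1167
G1 X-1.72 Y-4.15 E0.1750
G1 X0.00 Y-4.50 E0.2334
G1 X1.72 Y-4.15 E0.2917
G1 X3.18 Y-3.18 E0.3500
G1 X4.15 Y-1.72 E0.4083
G1 X4.50 Y0.00 E0.4667
G1 X4.15 Y1.72 E0.5251
G1 X3.18 Y3.18 E0.5834
G1 X1.72 Y4.15 E0.6417
G1 X0.00 Y4.50 E0.7001
G1 X-1.72 Y4.15 E0.7585
G1 X-3.18 Y3.18 E0.8168
G1 X-4.15 Y1.72 E0.8751
G1 X-4.50 Y0.00 E0.9334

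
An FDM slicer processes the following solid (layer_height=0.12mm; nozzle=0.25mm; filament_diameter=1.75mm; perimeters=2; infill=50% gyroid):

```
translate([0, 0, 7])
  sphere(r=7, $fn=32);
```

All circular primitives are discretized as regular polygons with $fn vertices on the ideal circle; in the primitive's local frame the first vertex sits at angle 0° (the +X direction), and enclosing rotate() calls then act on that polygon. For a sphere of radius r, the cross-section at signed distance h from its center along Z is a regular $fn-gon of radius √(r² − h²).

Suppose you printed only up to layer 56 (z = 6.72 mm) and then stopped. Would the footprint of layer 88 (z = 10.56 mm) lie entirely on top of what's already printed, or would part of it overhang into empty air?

Compare the two slices. At z = 6.72: the sphere: section is a regular 32-gon, circumradius = √(r²−h²) = √(7²−0.28²) = 6.994 (area = (32/2)·6.994²·sin(360°/32) = 152.71 mm²). At z = 10.56: the r=7 sphere contributes a regular 32-gon of circumradius √(7²−3.56²) = 6.027 (area = (32/2)·6.027²·sin(360°/32) = 113.39 mm²). Checking containment: the cross-section at z = 10.56 is a subset of the cross-section at z = 6.72.

entirely on top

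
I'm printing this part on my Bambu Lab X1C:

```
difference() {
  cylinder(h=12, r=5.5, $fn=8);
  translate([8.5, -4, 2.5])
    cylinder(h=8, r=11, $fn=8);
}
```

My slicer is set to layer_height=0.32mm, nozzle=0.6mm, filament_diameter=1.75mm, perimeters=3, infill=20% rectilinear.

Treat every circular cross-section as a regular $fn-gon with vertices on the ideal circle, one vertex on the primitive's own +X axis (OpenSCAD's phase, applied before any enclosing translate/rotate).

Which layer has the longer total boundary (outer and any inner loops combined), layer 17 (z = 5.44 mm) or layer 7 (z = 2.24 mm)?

layer 7 (z = 2.24 mm)

Layer 17 (z = 5.44): the cylinder: section is a regular 8-gon, circumradius r=5.5 (perimeter = 2·8·5.500·sin(180°/8) = 33.68 mm); the r=11 cylinder at (8.5, -4) contributes a regular 8-gon of circumradius 11 (perimeter = 2·8·11.000·sin(180°/8) = 67.35 mm); Taking the first minus the rest: starting from the r=5.5 cylinder, the r=11 cylinder at (8.5, -4) partially overlaps it — only the 49.74 mm² overlap (of its 342.24 mm²) is removed, clipping the outline — boundary = 27.91 mm. So its perimeter = 27.91 mm. Layer 7 (z = 2.24): the r=5.5 cylinder contributes a regular 8-gon of circumradius 5.5 (perimeter = 2·8·5.500·sin(180°/8) = 33.68 mm); the cylinder at (8.5, -4) is not intersected at this z (z outside [2.5, 10.5]); After the difference (first − rest): none of the subtracted shapes is present at this height, so the r=5.5 cylinder is unchanged — boundary = 33.68 mm. So its perimeter = 33.68 mm. Layer 7 is larger (33.68 vs 27.91 mm).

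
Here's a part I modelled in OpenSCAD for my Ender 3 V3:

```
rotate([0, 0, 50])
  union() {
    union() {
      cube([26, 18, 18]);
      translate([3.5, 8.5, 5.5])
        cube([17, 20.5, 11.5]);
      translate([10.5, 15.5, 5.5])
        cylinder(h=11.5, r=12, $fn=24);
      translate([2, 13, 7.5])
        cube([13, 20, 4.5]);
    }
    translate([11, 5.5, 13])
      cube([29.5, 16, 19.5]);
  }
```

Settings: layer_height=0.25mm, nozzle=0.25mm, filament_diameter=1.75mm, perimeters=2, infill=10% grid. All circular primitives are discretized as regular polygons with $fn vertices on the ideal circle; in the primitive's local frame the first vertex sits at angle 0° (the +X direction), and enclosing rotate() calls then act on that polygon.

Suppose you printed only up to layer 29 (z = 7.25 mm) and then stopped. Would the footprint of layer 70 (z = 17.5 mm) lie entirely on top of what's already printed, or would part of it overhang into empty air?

part overhangs

Compare the two slices. At z = 7.25: the cube (footprint 26×18) is included at this height (area 468.00 mm²); the 17×20.5 cube at (3.5, 8.5) contributes its full rectangle (area 348.50 mm²); the r=12 cylinder at (10.5, 15.5) contributes a regular 24-gon of circumradius 12 (area = (24/2)·12.000²·sin(360°/24) = 447.24 mm²); the cube at (2, 13) is not intersected at this z (z outside [7.5, 12]); Taking the union: the regions partially overlap — summed areas 1263.74 mm² minus the doubly-counted overlap 574.72 mm² gives 689.02 mm² — area = 689.02 mm²; the cube at (11, 5.5) is not intersected at this z (z outside [13, 32.5]); Taking the union: only that combined region is present, so the union is just that shape — area = 689.02 mm²; (rotated 50° about Z; rotation is an isometry so areas/perimeters/island counts are preserved). At z = 17.5: the cube is present — its section is the full 26×18 rectangle (area 468.00 mm²); the cube at (3.5, 8.5) is absent (z outside [5.5, 17]); the cylinder at (10.5, 15.5) is absent (z outside [5.5, 17]); the cube at (2, 13) does not reach this height (z outside [7.5, 12]); Combining (union): only the 26×18 cube is present, so the union is just that shape — area = 468.00 mm²; the cube at (11, 5.5) is present — its section is the full 29.5×16 rectangle (area 472.00 mm²); Combining (union): the regions partially overlap — summed areas 940.00 mm² minus the doubly-counted overlap 187.50 mm² gives 752.50 mm² — area = 752.50 mm²; (whole slice rotated 50° about Z — lengths, areas and connectivity unchanged). Checking containment: at z = 17.5 the cross-section extends beyond the z = 7.25 cross-section by about 247.39 mm².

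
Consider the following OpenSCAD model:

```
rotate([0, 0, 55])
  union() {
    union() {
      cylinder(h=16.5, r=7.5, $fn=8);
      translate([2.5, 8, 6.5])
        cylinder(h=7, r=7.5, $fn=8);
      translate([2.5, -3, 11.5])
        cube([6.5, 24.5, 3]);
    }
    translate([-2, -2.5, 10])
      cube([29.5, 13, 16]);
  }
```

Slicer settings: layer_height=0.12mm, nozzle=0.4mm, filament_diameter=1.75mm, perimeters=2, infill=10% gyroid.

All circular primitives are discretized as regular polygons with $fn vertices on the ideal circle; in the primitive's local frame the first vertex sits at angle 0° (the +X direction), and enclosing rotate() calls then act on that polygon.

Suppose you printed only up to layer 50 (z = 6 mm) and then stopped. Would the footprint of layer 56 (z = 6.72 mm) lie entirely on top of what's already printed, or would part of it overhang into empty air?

Compare the two slices. At z = 6: the r=7.5 cylinder gives a regular 8-gon of circumradius 7.5 (constant along its height) (area = (8/2)·7.500²·sin(360°/8) = 159.10 mm²); the cylinder at (2.5, 8) is absent (z outside [6.5, 13.5]); the cube at (2.5, -3) is not intersected at this z (z outside [11.5, 14.5]); Combining (union): only the r=7.5 cylinder is present, so the union is just that shape — area = 159.10 mm²; the cube at (-2, -2.5) does not reach this height (z outside [10, 26]); Taking the union: only the result so far is present, so the union is just that shape — area = 159.10 mm²; (whole slice rotated 55° about Z — lengths, areas and connectivity unchanged). At z = 6.72: the cylinder: section is a regular 8-gon, circumradius r=7.5 (area = (8/2)·7.500²·sin(360°/8) = 159.10 mm²); the cylinder at (2.5, 8): section is a regular 8-gon, circumradius r=7.5 (area = (8/2)·7.500²·sin(360°/8) = 159.10 mm²); the cube at (2.5, -3) is absent (z outside [11.5, 14.5]); Taking the union: the regions partially overlap — summed areas 318.20 mm² minus the doubly-counted overlap 46.53 mm² gives 271.67 mm² — area = 271.67 mm²; the cube at (-2, -2.5) does not reach this height (z outside [10, 26]); Combining (union): only the result so far is present, so the union is just that shape — area = 271.67 mm²; (whole slice rotated 55° about Z — lengths, areas and connectivity unchanged). Checking containment: at z = 6.72 the cross-section extends beyond the z = 6 cross-section by about 112.57 mm².

part overhangs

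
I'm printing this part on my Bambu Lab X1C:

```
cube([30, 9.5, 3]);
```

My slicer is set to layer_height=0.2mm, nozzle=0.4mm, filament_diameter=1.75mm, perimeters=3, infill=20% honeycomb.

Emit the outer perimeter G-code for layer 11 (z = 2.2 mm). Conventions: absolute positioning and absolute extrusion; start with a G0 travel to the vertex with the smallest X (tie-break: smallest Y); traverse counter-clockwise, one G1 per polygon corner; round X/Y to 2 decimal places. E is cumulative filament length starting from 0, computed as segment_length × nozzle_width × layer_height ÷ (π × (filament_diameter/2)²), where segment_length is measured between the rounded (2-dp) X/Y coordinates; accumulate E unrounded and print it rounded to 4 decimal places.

At z = 2.2 mm: the cube is present — its section is the full 30×9.5 rectangle. The outline is a single polygon with 4 vertices. Extrusion per mm of travel: 0.4 × 0.2 / (π × 0.875²) = 0.033260. Accumulating E over each segment gives final E = 2.6276.

G0 X0.00 Y0.00 Z2.20
G1 X30.00 Y0.00 E0.9978
G1 X30.00 Y9.50 E1.3138
G1 X0.00 Y9.50 E2.3116
G1 X0.00 Y0.00 E2.6276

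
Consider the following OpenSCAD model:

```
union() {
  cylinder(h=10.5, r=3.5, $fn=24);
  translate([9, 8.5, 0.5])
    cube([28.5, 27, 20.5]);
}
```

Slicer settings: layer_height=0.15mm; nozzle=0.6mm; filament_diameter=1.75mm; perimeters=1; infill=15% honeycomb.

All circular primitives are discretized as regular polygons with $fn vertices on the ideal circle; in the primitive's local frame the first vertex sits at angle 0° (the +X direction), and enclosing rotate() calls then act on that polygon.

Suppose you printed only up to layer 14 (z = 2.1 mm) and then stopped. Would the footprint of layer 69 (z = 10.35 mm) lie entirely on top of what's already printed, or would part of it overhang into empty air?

Compare the two slices. At z = 2.1: the r=3.5 cylinder contributes a regular 24-gon of circumradius 3.5 (area = (24/2)·3.500²·sin(360°/24) = 38.05 mm²); the cube at (9, 8.5) (footprint 28.5×27) is included at this height (area 769.50 mm²); Taking the union: the 2 present regions are separate (no shared area or edge), so areas and boundary lengths simply add and each stays a separate island — area = 807.55 mm². At z = 10.35: the r=3.5 cylinder contributes a regular 24-gon of circumradius 3.5 (area = (24/2)·3.500²·sin(360°/24) = 38.05 mm²); the 28.5×27 cube at (9, 8.5) contributes its full rectangle (area 769.50 mm²); Taking the union: the 2 present regions are separate (no shared area or edge), so areas and boundary lengths simply add and each stays a separate island — area = 807.55 mm². Checking containment: the cross-section at z = 10.35 is a subset of the cross-section at z = 2.1.

entirely on top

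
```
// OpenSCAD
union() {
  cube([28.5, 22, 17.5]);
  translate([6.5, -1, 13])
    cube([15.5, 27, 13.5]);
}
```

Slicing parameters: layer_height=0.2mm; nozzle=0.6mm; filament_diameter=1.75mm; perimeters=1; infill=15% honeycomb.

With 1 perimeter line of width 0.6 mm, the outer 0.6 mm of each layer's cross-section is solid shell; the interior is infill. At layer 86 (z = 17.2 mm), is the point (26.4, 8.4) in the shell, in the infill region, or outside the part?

At z = 17.2 mm: the cube (footprint 28.5×22) is included at this height; the cube at (6.5, -1) is present — its section is the full 15.5×27 rectangle; Combining (union): the regions partially overlap (shared area 341.00 mm²), so overlapping operands fuse into one piece — 1 connected region. Overall, the cross-section is a single solid region. The nearest boundary edge runs (28.50, 22.00)→(28.50, 0.00); distance from the point to it = 2.10 mm. The point is inside the cross-section and 2.10 mm from the nearest boundary — more than the 0.6 mm shell width (1 × 0.6), so it's in the infill interior.

infill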